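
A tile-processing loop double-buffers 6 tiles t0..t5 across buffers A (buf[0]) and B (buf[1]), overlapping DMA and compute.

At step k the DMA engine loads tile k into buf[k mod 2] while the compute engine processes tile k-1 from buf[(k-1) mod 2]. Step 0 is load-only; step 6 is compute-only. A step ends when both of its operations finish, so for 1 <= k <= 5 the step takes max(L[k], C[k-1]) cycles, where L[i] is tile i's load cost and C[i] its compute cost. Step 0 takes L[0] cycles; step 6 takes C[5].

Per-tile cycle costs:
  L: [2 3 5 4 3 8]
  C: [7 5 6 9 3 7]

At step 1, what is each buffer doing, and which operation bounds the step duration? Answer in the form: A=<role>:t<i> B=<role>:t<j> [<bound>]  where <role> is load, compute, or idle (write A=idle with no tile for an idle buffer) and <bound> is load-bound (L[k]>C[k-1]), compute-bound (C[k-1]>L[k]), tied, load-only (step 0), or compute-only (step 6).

step 1: A=compute:t0 B=load:t1 [compute-bound]

[0] DMA t0→A (2c) ∥ CU idle ⇒ 2c, clock 2
[1] DMA t1→B (3c) ∥ CU A:t0 (7c) ⇒ 7c, clock 9
[2] DMA t2→A (5c) ∥ CU B:t1 (5c) ⇒ 5c, clock 14
[3] DMA t3→B (4c) ∥ CU A:t2 (6c) ⇒ 6c, clock 20
[4] DMA t4→A (3c) ∥ CU B:t3 (9c) ⇒ 9c, clock 29
[5] DMA t5→B (8c) ∥ CU A:t4 (3c) ⇒ 8c, clock 37
[6] DMA idle ∥ CU B:t5 (7c) ⇒ 7c, clock 44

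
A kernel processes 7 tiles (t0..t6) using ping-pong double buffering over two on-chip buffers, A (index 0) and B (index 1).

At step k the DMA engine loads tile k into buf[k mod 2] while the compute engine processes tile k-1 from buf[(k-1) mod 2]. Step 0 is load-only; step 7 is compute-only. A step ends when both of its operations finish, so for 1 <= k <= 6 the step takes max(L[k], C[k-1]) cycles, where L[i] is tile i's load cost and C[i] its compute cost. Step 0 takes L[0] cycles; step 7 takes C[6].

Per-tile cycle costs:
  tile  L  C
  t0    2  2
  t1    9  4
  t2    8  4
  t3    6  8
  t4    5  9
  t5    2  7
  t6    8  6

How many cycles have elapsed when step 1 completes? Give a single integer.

end_cycle[1] = 11

step 0: L[0]=2 → dur=2, Σ=2 | A=load:t0 B=idle [load-only]
step 1: L[1]=9 C[0]=2 → dur=9, Σ=11 | A=compute:t0 B=load:t1 [load-bound]
step 2: L[2]=8 C[1]=4 → dur=8, Σ=19 | A=load:t2 B=compute:t1 [load-bound]
step 3: L[3]=6 C[2]=4 → dur=6, Σ=25 | A=compute:t2 B=load:t3 [load-bound]
step 4: L[4]=5 C[3]=8 → dur=8, Σ=33 | A=load:t4 B=compute:t3 [compute-bound]
step 5: L[5]=2 C[4]=9 → dur=9, Σ=42 | A=compute:t4 B=load:t5 [compute-bound]
step 6: L[6]=8 C[5]=7 → dur=8, Σ=50 | A=load:t6 B=compute:t5 [load-bound]
step 7: C[6]=6 → dur=6, Σ=56 | A=compute:t6 B=idle [compute-only]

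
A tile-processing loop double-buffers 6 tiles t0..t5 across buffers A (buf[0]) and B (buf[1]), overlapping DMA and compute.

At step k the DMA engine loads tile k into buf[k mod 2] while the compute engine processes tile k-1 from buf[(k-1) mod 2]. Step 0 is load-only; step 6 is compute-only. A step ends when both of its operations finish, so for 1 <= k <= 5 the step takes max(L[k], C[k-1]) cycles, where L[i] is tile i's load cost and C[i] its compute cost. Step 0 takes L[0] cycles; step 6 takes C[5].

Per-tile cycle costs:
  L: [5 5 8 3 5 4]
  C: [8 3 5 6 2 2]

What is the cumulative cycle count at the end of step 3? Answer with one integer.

[0] DMA t0→A (5c) ∥ CU idle ⇒ 5c, clock 5
[1] DMA t1→B (5c) ∥ CU A:t0 (8c) ⇒ 8c, clock 13
[2] DMA t2→A (8c) ∥ CU B:t1 (3c) ⇒ 8c, clock 21
[3] DMA t3→B (3c) ∥ CU A:t2 (5c) ⇒ 5c, clock 26
[4] DMA t4→A (5c) ∥ CU B:t3 (6c) ⇒ 6c, clock 32
[5] DMA t5→B (4c) ∥ CU A:t4 (2c) ⇒ 4c, clock 36
[6] DMA idle ∥ CU B:t5 (2c) ⇒ 2c, clock 38

end_cycle[3] = 26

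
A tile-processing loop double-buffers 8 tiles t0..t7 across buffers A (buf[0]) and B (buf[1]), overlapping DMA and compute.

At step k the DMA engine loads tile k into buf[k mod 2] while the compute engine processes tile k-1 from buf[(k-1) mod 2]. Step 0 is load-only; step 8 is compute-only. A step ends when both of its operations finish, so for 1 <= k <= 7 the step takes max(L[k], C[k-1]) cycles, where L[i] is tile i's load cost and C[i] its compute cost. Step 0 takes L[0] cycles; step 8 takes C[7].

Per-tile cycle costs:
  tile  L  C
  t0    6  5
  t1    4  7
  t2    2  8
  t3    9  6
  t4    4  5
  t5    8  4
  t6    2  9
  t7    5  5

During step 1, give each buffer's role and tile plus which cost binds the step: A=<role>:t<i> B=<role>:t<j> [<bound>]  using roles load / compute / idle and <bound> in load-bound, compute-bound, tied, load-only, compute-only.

[0] DMA t0→A (6c) ∥ CU idle ⇒ 6c, clock 6
[1] DMA t1→B (4c) ∥ CU A:t0 (5c) ⇒ 5c, clock 11
[2] DMA t2→A (2c) ∥ CU B:t1 (7c) ⇒ 7c, clock 18
[3] DMA t3→B (9c) ∥ CU A:t2 (8c) ⇒ 9c, clock 27
[4] DMA t4→A (4c) ∥ CU B:t3 (6c) ⇒ 6c, clock 33
[5] DMA t5→B (8c) ∥ CU A:t4 (5c) ⇒ 8c, clock 41
[6] DMA t6→A (2c) ∥ CU B:t5 (4c) ⇒ 4c, clock 45
[7] DMA t7→B (5c) ∥ CU A:t6 (9c) ⇒ 9c, clock 54
[8] DMA idle ∥ CU B:t7 (5c) ⇒ 5c, clock 59

step 1: A=compute:t0 B=load:t1 [compute-bound]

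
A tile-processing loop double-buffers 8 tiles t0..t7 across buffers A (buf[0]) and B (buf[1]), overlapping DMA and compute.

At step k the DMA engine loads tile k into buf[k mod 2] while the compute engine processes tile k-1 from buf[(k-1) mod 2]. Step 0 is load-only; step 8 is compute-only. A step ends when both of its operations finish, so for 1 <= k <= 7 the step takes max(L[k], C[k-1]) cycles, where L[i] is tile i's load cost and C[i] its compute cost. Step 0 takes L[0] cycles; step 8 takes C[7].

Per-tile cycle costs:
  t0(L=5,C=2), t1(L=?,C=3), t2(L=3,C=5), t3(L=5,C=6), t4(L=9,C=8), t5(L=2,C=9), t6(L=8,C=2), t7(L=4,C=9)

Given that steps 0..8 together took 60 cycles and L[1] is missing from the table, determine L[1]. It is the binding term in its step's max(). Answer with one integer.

L[1] = 8

step 0 | dur = L[0]=5 = 5
step 1 | dur = max(L[1]=?, C[0]=2) = L[1]  (unknown; binding)
step 2 | dur = max(L[2]=3, C[1]=3) = 3
step 3 | dur = max(L[3]=5, C[2]=5) = 5
step 4 | dur = max(L[4]=9, C[3]=6) = 9
step 5 | dur = max(L[5]=2, C[4]=8) = 8
step 6 | dur = max(L[6]=8, C[5]=9) = 9
step 7 | dur = max(L[7]=4, C[6]=2) = 4
step 8 | dur = C[7]=9 = 9
sum of known step durations = 52
dur[1] = total - known = 60 - 52 = 8
L[1] is the binding max in step 1, so L[1] = dur[1] = 8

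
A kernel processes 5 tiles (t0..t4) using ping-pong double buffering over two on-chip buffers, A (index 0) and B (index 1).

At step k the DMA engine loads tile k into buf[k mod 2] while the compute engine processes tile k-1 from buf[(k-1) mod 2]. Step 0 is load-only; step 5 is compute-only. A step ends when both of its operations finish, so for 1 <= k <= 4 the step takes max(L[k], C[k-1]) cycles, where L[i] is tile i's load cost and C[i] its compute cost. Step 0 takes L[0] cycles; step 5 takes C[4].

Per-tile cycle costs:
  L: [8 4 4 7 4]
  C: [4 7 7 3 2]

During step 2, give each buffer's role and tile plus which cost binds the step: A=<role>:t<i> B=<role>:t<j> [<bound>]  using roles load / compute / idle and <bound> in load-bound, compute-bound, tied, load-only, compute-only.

[0] DMA t0→A (8c) ∥ CU idle ⇒ 8c, clock 8
[1] DMA t1→B (4c) ∥ CU A:t0 (4c) ⇒ 4c, clock 12
[2] DMA t2→A (4c) ∥ CU B:t1 (7c) ⇒ 7c, clock 19
[3] DMA t3→B (7c) ∥ CU A:t2 (7c) ⇒ 7c, clock 26
[4] DMA t4→A (4c) ∥ CU B:t3 (3c) ⇒ 4c, clock 30
[5] DMA idle ∥ CU A:t4 (2c) ⇒ 2c, clock 32

step 2: A=load:t2 B=compute:t1 [compute-bound]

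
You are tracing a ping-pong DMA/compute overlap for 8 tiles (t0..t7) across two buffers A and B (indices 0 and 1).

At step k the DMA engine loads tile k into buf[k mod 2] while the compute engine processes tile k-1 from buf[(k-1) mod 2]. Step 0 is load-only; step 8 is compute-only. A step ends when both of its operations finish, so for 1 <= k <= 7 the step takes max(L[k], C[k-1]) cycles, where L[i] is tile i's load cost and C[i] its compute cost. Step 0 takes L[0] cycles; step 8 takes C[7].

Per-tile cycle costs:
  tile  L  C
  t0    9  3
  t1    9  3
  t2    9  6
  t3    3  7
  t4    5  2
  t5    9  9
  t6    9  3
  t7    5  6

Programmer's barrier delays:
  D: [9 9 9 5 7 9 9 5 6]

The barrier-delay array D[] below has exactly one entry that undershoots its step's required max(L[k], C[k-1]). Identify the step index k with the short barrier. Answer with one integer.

hazard at step 3

k=0 barrier L[0]=9→9c, D[0]=9 ok
k=1 barrier max(L[1]=9,C[0]=3)→9c, D[1]=9 ok
k=2 barrier max(L[2]=9,C[1]=3)→9c, D[2]=9 ok
k=3 barrier max(L[3]=3,C[2]=6)→6c, D[3]=5 SHORT
k=4 barrier max(L[4]=5,C[3]=7)→7c, D[4]=7 ok
k=5 barrier max(L[5]=9,C[4]=2)→9c, D[5]=9 ok
k=6 barrier max(L[6]=9,C[5]=9)→9c, D[6]=9 ok
k=7 barrier max(L[7]=5,C[6]=3)→5c, D[7]=5 ok
k=8 barrier C[7]=6→6c, D[8]=6 ok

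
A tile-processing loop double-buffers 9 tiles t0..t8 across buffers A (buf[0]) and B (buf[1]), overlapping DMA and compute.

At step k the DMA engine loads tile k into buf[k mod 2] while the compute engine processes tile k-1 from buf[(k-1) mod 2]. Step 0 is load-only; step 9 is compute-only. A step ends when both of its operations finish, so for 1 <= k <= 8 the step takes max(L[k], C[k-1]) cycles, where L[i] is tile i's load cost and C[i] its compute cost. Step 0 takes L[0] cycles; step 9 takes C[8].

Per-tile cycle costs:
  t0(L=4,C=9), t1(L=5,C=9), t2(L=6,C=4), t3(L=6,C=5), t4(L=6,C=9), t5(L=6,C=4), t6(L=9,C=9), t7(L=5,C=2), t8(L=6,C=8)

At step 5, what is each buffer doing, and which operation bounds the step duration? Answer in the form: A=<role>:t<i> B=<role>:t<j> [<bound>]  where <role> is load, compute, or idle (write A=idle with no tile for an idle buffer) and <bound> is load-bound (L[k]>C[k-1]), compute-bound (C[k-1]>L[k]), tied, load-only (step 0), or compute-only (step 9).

[0] DMA t0→A (4c) ∥ CU idle ⇒ 4c, clock 4
[1] DMA t1→B (5c) ∥ CU A:t0 (9c) ⇒ 9c, clock 13
[2] DMA t2→A (6c) ∥ CU B:t1 (9c) ⇒ 9c, clock 22
[3] DMA t3→B (6c) ∥ CU A:t2 (4c) ⇒ 6c, clock 28
[4] DMA t4→A (6c) ∥ CU B:t3 (5c) ⇒ 6c, clock 34
[5] DMA t5→B (6c) ∥ CU A:t4 (9c) ⇒ 9c, clock 43
[6] DMA t6→A (9c) ∥ CU B:t5 (4c) ⇒ 9c, clock 52
[7] DMA t7→B (5c) ∥ CU A:t6 (9c) ⇒ 9c, clock 61
[8] DMA t8→A (6c) ∥ CU B:t7 (2c) ⇒ 6c, clock 67
[9] DMA idle ∥ CU A:t8 (8c) ⇒ 8c, clock 75

step 5: A=compute:t4 B=load:t5 [compute-bound]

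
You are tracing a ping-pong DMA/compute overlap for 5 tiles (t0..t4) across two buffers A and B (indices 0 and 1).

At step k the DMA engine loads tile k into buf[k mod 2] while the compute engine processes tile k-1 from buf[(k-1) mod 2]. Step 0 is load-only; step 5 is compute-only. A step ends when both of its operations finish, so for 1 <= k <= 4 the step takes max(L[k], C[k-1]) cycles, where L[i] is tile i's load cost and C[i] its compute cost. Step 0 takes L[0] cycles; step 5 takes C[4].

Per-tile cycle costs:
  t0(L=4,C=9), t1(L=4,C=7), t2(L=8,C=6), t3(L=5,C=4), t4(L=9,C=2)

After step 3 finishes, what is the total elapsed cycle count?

end_cycle[3] = 27

  0. 4=4c; end=4; A:t0 B:-
  1. max(4,9)=9c; end=13; A:t0 B:t1
  2. max(8,7)=8c; end=21; A:t2 B:t1
  3. max(5,6)=6c; end=27; A:t2 B:t3
  4. max(9,4)=9c; end=36; A:t4 B:t3
  5. 2=2c; end=38; A:t4 B:t3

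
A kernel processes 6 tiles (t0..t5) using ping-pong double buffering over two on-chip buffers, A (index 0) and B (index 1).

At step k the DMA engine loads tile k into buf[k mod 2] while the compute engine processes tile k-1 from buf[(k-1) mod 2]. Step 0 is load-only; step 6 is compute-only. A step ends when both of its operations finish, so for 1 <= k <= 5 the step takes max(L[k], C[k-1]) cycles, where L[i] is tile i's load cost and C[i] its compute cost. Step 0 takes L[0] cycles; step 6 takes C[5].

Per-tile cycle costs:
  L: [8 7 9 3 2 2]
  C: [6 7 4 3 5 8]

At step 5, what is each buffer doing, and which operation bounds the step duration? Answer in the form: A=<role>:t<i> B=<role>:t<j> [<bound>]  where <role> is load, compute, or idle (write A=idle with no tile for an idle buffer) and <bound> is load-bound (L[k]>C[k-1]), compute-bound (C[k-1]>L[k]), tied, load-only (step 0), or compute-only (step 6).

[0] DMA t0→A (8c) ∥ CU idle ⇒ 8c, clock 8
[1] DMA t1→B (7c) ∥ CU A:t0 (6c) ⇒ 7c, clock 15
[2] DMA t2→A (9c) ∥ CU B:t1 (7c) ⇒ 9c, clock 24
[3] DMA t3→B (3c) ∥ CU A:t2 (4c) ⇒ 4c, clock 28
[4] DMA t4→A (2c) ∥ CU B:t3 (3c) ⇒ 3c, clock 31
[5] DMA t5→B (2c) ∥ CU A:t4 (5c) ⇒ 5c, clock 36
[6] DMA idle ∥ CU B:t5 (8c) ⇒ 8c, clock 44

step 5: A=compute:t4 B=load:t5 [compute-bound]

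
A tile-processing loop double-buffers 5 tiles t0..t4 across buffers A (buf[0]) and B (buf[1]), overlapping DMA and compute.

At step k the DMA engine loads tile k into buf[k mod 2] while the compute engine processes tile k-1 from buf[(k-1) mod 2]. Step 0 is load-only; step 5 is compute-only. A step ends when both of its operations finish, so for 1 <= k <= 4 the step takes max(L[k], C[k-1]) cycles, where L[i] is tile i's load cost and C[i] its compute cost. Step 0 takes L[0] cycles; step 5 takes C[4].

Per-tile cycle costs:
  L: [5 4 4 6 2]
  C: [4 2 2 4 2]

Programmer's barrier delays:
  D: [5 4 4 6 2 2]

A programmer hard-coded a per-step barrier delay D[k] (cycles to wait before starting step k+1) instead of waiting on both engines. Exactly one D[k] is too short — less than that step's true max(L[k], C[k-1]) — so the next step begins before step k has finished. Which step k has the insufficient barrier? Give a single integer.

hazard at step 4

[0] required=L[0]=5=5 vs D=5 ok
[1] required=max(L[1]=4,C[0]=4)=4 vs D=4 ok
[2] required=max(L[2]=4,C[1]=2)=4 vs D=4 ok
[3] required=max(L[3]=6,C[2]=2)=6 vs D=6 ok
[4] required=max(L[4]=2,C[3]=4)=4 vs D=2 SHORT
[5] required=C[4]=2=2 vs D=2 ok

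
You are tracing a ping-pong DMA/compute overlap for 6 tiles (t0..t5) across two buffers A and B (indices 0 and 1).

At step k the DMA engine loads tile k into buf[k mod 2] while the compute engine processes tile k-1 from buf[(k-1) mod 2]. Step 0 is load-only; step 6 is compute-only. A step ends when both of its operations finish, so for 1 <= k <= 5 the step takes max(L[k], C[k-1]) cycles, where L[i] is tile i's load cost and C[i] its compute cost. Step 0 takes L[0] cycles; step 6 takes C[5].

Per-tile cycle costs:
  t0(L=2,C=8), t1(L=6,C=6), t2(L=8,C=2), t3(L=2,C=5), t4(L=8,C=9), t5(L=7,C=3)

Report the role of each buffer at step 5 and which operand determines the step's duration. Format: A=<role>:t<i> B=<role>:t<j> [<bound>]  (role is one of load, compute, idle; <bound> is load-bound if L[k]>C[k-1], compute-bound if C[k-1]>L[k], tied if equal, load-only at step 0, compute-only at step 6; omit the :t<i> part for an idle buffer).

k=0 load=t0/2c comp=- wait=2 total=2
k=1 load=t1/6c comp=t0/8c wait=8 total=10
k=2 load=t2/8c comp=t1/6c wait=8 total=18
k=3 load=t3/2c comp=t2/2c wait=2 total=20
k=4 load=t4/8c comp=t3/5c wait=8 total=28
k=5 load=t5/7c comp=t4/9c wait=9 total=37
k=6 load=- comp=t5/3c wait=3 total=40

step 5: A=compute:t4 B=load:t5 [compute-bound]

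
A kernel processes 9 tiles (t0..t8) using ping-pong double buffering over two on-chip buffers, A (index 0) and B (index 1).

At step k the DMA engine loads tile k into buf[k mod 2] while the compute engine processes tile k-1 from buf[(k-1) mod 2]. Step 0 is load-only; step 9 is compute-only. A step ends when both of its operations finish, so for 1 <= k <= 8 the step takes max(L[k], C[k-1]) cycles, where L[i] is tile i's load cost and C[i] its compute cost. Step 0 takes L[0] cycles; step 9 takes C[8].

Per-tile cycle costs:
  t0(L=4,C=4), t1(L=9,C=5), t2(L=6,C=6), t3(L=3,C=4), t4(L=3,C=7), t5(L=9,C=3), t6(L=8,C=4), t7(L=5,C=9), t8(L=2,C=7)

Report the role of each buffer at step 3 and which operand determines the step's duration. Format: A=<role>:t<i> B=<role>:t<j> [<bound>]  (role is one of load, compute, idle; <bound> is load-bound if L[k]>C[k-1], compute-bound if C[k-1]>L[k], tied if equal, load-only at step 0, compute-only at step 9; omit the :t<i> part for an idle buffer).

  0. 4=4c; end=4; A:t0 B:-
  1. max(9,4)=9c; end=13; A:t0 B:t1
  2. max(6,5)=6c; end=19; A:t2 B:t1
  3. max(3,6)=6c; end=25; A:t2 B:t3
  4. max(3,4)=4c; end=29; A:t4 B:t3
  5. max(9,7)=9c; end=38; A:t4 B:t5
  6. max(8,3)=8c; end=46; A:t6 B:t5
  7. max(5,4)=5c; end=51; A:t6 B:t7
  8. max(2,9)=9c; end=60; A:t8 B:t7
  9. 7=7c; end=67; A:t8 B:t7

step 3: A=compute:t2 B=load:t3 [compute-bound]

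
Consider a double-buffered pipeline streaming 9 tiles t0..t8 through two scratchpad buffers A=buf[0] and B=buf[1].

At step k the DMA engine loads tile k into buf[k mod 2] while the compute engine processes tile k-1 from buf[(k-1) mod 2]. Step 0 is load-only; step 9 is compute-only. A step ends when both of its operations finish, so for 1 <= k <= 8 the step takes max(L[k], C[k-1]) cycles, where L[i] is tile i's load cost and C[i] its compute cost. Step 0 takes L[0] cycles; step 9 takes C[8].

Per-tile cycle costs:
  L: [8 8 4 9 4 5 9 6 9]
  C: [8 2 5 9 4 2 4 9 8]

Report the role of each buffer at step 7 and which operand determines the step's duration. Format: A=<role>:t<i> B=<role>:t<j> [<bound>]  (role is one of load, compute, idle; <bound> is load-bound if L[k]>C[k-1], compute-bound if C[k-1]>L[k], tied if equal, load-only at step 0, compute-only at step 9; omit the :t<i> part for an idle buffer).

k=0 load=t0/8c comp=- wait=8 total=8
k=1 load=t1/8c comp=t0/8c wait=8 total=16
k=2 load=t2/4c comp=t1/2c wait=4 total=20
k=3 load=t3/9c comp=t2/5c wait=9 total=29
k=4 load=t4/4c comp=t3/9c wait=9 total=38
k=5 load=t5/5c comp=t4/4c wait=5 total=43
k=6 load=t6/9c comp=t5/2c wait=9 total=52
k=7 load=t7/6c comp=t6/4c wait=6 total=58
k=8 load=t8/9c comp=t7/9c wait=9 total=67
k=9 load=- comp=t8/8c wait=8 total=75

step 7: A=compute:t6 B=load:t7 [load-bound]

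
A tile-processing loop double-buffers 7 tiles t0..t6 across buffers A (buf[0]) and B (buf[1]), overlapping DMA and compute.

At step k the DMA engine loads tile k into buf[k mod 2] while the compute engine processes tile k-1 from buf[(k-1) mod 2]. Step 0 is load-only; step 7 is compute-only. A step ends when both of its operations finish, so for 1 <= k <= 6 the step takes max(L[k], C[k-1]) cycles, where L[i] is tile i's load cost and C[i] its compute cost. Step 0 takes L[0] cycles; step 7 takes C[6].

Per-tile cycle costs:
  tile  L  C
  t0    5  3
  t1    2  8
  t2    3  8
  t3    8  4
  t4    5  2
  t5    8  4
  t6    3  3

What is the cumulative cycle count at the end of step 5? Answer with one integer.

  0. 5=5c; end=5; A:t0 B:-
  1. max(2,3)=3c; end=8; A:t0 B:t1
  2. max(3,8)=8c; end=16; A:t2 B:t1
  3. max(8,8)=8c; end=24; A:t2 B:t3
  4. max(5,4)=5c; end=29; A:t4 B:t3
  5. max(8,2)=8c; end=37; A:t4 B:t5
  6. max(3,4)=4c; end=41; A:t6 B:t5
  7. 3=3c; end=44; A:t6 B:t5

end_cycle[5] = 37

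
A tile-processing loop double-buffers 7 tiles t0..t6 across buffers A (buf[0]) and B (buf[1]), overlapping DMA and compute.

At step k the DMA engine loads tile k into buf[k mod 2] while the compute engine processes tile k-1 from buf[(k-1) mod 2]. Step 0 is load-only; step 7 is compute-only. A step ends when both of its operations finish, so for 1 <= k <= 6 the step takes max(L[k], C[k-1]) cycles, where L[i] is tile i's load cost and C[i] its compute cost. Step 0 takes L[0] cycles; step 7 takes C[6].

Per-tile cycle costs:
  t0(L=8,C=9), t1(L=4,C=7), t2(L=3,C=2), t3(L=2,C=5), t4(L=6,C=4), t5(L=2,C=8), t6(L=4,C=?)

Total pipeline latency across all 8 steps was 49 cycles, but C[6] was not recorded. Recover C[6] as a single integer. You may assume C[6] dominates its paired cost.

step 0: dur = L[0]=8 = 8
step 1: dur = max(L[1]=4, C[0]=9) = 9
step 2: dur = max(L[2]=3, C[1]=7) = 7
step 3: dur = max(L[3]=2, C[2]=2) = 2
step 4: dur = max(L[4]=6, C[3]=5) = 6
step 5: dur = max(L[5]=2, C[4]=4) = 4
step 6: dur = max(L[6]=4, C[5]=8) = 8
step 7: dur = C[6]=? = C[6]  (unknown; binding)
sum of known step durations = 44
dur[7] = total - known = 49 - 44 = 5
C[6] is the binding max in step 7, so C[6] = dur[7] = 5

C[6] = 5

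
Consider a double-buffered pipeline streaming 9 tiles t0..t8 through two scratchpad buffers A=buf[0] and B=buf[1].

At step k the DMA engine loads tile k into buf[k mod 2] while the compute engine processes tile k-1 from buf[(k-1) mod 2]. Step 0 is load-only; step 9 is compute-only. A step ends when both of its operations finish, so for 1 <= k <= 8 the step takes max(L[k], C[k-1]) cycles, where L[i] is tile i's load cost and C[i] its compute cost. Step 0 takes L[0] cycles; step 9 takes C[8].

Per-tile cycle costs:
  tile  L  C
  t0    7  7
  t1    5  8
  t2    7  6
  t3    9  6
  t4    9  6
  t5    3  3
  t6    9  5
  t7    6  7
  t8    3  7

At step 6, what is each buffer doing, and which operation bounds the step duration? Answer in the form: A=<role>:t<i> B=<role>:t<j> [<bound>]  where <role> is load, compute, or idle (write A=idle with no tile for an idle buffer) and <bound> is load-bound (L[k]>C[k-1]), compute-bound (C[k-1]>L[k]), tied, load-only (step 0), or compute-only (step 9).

step 6: A=load:t6 B=compute:t5 [load-bound]

step 0: L[0]=7 → dur=7, Σ=7 | A=load:t0 B=idle [load-only]
step 1: L[1]=5 C[0]=7 → dur=7, Σ=14 | A=compute:t0 B=load:t1 [compute-bound]
step 2: L[2]=7 C[1]=8 → dur=8, Σ=22 | A=load:t2 B=compute:t1 [compute-bound]
step 3: L[3]=9 C[2]=6 → dur=9, Σ=31 | A=compute:t2 B=load:t3 [load-bound]
step 4: L[4]=9 C[3]=6 → dur=9, Σ=40 | A=load:t4 B=compute:t3 [load-bound]
step 5: L[5]=3 C[4]=6 → dur=6, Σ=46 | A=compute:t4 B=load:t5 [compute-bound]
step 6: L[6]=9 C[5]=3 → dur=9, Σ=55 | A=load:t6 B=compute:t5 [load-bound]
step 7: L[7]=6 C[6]=5 → dur=6, Σ=61 | A=compute:t6 B=load:t7 [load-bound]
step 8: L[8]=3 C[7]=7 → dur=7, Σ=68 | A=load:t8 B=compute:t7 [compute-bound]
step 9: C[8]=7 → dur=7, Σ=75 | A=compute:t8 B=idle [compute-only]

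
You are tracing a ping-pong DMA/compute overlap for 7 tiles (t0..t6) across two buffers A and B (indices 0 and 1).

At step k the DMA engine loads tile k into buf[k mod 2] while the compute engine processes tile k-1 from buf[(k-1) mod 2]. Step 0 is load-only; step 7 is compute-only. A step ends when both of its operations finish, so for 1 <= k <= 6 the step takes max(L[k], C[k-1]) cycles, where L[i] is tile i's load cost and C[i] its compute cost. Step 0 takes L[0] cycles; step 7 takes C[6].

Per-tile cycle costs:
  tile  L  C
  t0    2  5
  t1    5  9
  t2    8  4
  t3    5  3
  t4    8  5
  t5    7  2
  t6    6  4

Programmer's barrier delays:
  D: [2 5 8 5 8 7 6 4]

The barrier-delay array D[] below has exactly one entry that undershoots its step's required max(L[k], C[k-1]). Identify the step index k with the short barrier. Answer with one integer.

hazard at step 2

[0] required=L[0]=2=2 vs D=2 ok
[1] required=max(L[1]=5,C[0]=5)=5 vs D=5 ok
[2] required=max(L[2]=8,C[1]=9)=9 vs D=8 SHORT
[3] required=max(L[3]=5,C[2]=4)=5 vs D=5 ok
[4] required=max(L[4]=8,C[3]=3)=8 vs D=8 ok
[5] required=max(L[5]=7,C[4]=5)=7 vs D=7 ok
[6] required=max(L[6]=6,C[5]=2)=6 vs D=6 ok
[7] required=C[6]=4=4 vs D=4 ok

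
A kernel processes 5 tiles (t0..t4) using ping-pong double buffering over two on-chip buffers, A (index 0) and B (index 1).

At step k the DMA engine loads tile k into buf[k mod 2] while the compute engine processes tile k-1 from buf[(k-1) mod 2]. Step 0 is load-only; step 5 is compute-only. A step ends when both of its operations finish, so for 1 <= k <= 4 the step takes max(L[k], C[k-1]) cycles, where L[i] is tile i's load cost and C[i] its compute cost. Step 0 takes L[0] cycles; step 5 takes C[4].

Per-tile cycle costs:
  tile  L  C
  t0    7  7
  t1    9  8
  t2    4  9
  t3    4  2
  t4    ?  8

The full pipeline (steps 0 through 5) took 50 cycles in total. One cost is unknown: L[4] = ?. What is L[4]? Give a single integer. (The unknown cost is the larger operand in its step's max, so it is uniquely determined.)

L[4] = 9

step 0 | dur = L[0]=7 = 7
step 1 | dur = max(L[1]=9, C[0]=7) = 9
step 2 | dur = max(L[2]=4, C[1]=8) = 8
step 3 | dur = max(L[3]=4, C[2]=9) = 9
step 4 | dur = max(L[4]=?, C[3]=2) = L[4]  (unknown; binding)
step 5 | dur = C[4]=8 = 8
sum of known step durations = 41
dur[4] = total - known = 50 - 41 = 9
L[4] is the binding max in step 4, so L[4] = dur[4] = 9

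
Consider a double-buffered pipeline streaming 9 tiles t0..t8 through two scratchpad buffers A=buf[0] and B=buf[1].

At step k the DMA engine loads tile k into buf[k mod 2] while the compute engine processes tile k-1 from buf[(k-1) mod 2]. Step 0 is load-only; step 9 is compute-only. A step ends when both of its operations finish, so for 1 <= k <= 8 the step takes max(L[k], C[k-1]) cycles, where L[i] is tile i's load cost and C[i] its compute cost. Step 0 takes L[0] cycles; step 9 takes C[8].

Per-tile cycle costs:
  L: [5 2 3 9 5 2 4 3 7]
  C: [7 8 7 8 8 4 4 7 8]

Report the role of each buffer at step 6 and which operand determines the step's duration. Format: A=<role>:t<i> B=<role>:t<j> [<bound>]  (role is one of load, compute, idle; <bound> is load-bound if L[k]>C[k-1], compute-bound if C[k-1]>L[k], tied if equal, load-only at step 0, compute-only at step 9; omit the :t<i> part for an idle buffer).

step 6: A=load:t6 B=compute:t5 [tied]

k=0 load=t0/5c comp=- wait=5 total=5
k=1 load=t1/2c comp=t0/7c wait=7 total=12
k=2 load=t2/3c comp=t1/8c wait=8 total=20
k=3 load=t3/9c comp=t2/7c wait=9 total=29
k=4 load=t4/5c comp=t3/8c wait=8 total=37
k=5 load=t5/2c comp=t4/8c wait=8 total=45
k=6 load=t6/4c comp=t5/4c wait=4 total=49
k=7 load=t7/3c comp=t6/4c wait=4 total=53
k=8 load=t8/7c comp=t7/7c wait=7 total=60
k=9 load=- comp=t8/8c wait=8 total=68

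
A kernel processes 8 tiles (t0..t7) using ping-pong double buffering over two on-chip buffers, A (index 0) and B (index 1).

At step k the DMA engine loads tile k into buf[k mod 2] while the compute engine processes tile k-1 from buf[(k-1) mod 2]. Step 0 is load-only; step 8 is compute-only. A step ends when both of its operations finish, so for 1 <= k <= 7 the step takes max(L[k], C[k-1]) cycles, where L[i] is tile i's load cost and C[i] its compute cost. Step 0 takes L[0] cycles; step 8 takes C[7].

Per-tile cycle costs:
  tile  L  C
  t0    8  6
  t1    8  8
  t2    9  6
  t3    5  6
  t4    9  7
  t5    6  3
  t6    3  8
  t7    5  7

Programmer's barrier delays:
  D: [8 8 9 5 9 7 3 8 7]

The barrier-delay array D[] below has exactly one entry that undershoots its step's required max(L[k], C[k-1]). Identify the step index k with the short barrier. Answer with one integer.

step 0: need L[0]=8 = 8; D[0]=8 ok
step 1: need max(L[1]=8,C[0]=6) = 8; D[1]=8 ok
step 2: need max(L[2]=9,C[1]=8) = 9; D[2]=9 ok
step 3: need max(L[3]=5,C[2]=6) = 6; D[3]=5 SHORT
step 4: need max(L[4]=9,C[3]=6) = 9; D[4]=9 ok
step 5: need max(L[5]=6,C[4]=7) = 7; D[5]=7 ok
step 6: need max(L[6]=3,C[5]=3) = 3; D[6]=3 ok
step 7: need max(L[7]=5,C[6]=8) = 8; D[7]=8 ok
step 8: need C[7]=7 = 7; D[8]=7 ok

hazard at step 3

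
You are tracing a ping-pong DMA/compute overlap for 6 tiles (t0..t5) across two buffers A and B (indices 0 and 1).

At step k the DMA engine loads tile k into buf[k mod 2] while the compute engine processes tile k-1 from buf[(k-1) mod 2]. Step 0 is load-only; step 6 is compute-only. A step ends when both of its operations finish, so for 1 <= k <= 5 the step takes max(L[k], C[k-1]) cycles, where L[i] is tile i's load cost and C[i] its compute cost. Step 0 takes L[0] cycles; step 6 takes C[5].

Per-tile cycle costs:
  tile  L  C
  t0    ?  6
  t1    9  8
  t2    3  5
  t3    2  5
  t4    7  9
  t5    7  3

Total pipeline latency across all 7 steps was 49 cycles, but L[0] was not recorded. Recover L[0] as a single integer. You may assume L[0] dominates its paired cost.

step 0: dur = L[0]=? = L[0]  (unknown; binding)
step 1: dur = max(L[1]=9, C[0]=6) = 9
step 2: dur = max(L[2]=3, C[1]=8) = 8
step 3: dur = max(L[3]=2, C[2]=5) = 5
step 4: dur = max(L[4]=7, C[3]=5) = 7
step 5: dur = max(L[5]=7, C[4]=9) = 9
step 6: dur = C[5]=3 = 3
sum of known step durations = 41
dur[0] = total - known = 49 - 41 = 8
L[0] is the binding max in step 0, so L[0] = dur[0] = 8

L[0] = 8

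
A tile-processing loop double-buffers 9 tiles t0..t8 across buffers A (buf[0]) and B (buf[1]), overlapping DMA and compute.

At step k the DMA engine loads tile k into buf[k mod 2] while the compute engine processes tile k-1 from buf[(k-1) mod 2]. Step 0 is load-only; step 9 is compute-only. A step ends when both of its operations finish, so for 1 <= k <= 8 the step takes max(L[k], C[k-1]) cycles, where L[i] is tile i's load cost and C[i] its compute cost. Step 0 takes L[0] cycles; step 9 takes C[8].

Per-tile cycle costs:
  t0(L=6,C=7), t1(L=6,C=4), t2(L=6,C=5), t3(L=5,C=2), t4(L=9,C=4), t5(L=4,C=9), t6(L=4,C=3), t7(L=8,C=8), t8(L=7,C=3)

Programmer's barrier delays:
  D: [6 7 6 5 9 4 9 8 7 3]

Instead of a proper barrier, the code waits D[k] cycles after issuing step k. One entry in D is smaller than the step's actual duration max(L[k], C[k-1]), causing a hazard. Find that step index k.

[0] required=L[0]=6=6 vs D=6 ok
[1] required=max(L[1]=6,C[0]=7)=7 vs D=7 ok
[2] required=max(L[2]=6,C[1]=4)=6 vs D=6 ok
[3] required=max(L[3]=5,C[2]=5)=5 vs D=5 ok
[4] required=max(L[4]=9,C[3]=2)=9 vs D=9 ok
[5] required=max(L[5]=4,C[4]=4)=4 vs D=4 ok
[6] required=max(L[6]=4,C[5]=9)=9 vs D=9 ok
[7] required=max(L[7]=8,C[6]=3)=8 vs D=8 ok
[8] required=max(L[8]=7,C[7]=8)=8 vs D=7 SHORT
[9] required=C[8]=3=3 vs D=3 ok

hazard at step 8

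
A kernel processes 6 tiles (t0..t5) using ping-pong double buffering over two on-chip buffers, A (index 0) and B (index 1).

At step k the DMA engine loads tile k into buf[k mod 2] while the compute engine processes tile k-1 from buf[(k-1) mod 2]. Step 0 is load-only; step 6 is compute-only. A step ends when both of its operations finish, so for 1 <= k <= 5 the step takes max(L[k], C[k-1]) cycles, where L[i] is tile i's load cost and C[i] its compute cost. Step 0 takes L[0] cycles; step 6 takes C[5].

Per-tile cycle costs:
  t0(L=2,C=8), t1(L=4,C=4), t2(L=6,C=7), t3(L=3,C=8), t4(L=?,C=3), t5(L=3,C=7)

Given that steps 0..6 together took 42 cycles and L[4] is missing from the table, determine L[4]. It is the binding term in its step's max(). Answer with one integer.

step 0: dur = L[0]=2 = 2
step 1: dur = max(L[1]=4, C[0]=8) = 8
step 2: dur = max(L[2]=6, C[1]=4) = 6
step 3: dur = max(L[3]=3, C[2]=7) = 7
step 4: dur = max(L[4]=?, C[3]=8) = L[4]  (unknown; binding)
step 5: dur = max(L[5]=3, C[4]=3) = 3
step 6: dur = C[5]=7 = 7
sum of known step durations = 33
dur[4] = total - known = 42 - 33 = 9
L[4] is the binding max in step 4, so L[4] = dur[4] = 9

L[4] = 9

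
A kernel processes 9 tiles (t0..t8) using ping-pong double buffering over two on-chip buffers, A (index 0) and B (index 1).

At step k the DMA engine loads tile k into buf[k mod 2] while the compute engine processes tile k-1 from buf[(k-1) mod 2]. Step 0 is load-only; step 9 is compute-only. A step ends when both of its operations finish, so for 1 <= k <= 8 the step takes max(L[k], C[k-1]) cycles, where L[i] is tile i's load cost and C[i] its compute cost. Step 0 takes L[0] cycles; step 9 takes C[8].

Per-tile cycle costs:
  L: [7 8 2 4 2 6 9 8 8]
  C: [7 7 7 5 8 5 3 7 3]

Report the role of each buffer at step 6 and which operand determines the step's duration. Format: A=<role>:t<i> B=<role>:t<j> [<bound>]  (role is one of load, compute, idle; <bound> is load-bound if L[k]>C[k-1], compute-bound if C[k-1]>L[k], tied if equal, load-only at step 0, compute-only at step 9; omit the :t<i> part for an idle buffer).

k=0 load=t0/7c comp=- wait=7 total=7
k=1 load=t1/8c comp=t0/7c wait=8 total=15
k=2 load=t2/2c comp=t1/7c wait=7 total=22
k=3 load=t3/4c comp=t2/7c wait=7 total=29
k=4 load=t4/2c comp=t3/5c wait=5 total=34
k=5 load=t5/6c comp=t4/8c wait=8 total=42
k=6 load=t6/9c comp=t5/5c wait=9 total=51
k=7 load=t7/8c comp=t6/3c wait=8 total=59
k=8 load=t8/8c comp=t7/7c wait=8 total=67
k=9 load=- comp=t8/3c wait=3 total=70

step 6: A=load:t6 B=compute:t5 [load-bound]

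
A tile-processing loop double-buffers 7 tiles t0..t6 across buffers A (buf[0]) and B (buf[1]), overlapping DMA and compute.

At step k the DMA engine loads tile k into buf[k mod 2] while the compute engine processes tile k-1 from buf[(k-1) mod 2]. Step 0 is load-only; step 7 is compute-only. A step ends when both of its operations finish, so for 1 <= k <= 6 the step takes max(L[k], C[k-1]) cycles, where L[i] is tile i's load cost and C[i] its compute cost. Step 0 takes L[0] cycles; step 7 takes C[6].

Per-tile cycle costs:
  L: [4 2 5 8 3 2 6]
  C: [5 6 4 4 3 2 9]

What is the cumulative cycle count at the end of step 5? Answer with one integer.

end_cycle[5] = 30

[0] DMA t0→A (4c) ∥ CU idle ⇒ 4c, clock 4
[1] DMA t1→B (2c) ∥ CU A:t0 (5c) ⇒ 5c, clock 9
[2] DMA t2→A (5c) ∥ CU B:t1 (6c) ⇒ 6c, clock 15
[3] DMA t3→B (8c) ∥ CU A:t2 (4c) ⇒ 8c, clock 23
[4] DMA t4→A (3c) ∥ CU B:t3 (4c) ⇒ 4c, clock 27
[5] DMA t5→B (2c) ∥ CU A:t4 (3c) ⇒ 3c, clock 30
[6] DMA t6→A (6c) ∥ CU B:t5 (2c) ⇒ 6c, clock 36
[7] DMA idle ∥ CU A:t6 (9c) ⇒ 9c, clock 45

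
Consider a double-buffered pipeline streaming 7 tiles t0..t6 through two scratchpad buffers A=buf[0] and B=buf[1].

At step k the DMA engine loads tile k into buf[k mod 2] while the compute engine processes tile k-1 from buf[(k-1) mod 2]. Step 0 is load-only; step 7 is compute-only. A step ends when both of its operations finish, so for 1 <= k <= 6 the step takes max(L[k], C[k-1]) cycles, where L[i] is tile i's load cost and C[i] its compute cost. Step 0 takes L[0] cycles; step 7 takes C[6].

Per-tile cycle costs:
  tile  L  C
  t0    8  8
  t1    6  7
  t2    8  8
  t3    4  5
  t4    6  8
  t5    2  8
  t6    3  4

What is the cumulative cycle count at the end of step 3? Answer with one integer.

k=0 load=t0/8c comp=- wait=8 total=8
k=1 load=t1/6c comp=t0/8c wait=8 total=16
k=2 load=t2/8c comp=t1/7c wait=8 total=24
k=3 load=t3/4c comp=t2/8c wait=8 total=32
k=4 load=t4/6c comp=t3/5c wait=6 total=38
k=5 load=t5/2c comp=t4/8c wait=8 total=46
k=6 load=t6/3c comp=t5/8c wait=8 total=54
k=7 load=- comp=t6/4c wait=4 total=58

end_cycle[3] = 32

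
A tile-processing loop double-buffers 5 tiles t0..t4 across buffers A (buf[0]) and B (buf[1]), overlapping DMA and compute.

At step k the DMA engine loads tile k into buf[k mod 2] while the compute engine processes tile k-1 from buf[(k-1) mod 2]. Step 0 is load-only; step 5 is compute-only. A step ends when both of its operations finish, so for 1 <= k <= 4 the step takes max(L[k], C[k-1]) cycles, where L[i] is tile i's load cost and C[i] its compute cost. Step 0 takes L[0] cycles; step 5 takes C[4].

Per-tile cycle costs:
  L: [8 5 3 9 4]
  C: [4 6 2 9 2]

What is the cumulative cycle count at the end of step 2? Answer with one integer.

k=0 load=t0/8c comp=- wait=8 total=8
k=1 load=t1/5c comp=t0/4c wait=5 total=13
k=2 load=t2/3c comp=t1/6c wait=6 total=19
k=3 load=t3/9c comp=t2/2c wait=9 total=28
k=4 load=t4/4c comp=t3/9c wait=9 total=37
k=5 load=- comp=t4/2c wait=2 total=39

end_cycle[2] = 19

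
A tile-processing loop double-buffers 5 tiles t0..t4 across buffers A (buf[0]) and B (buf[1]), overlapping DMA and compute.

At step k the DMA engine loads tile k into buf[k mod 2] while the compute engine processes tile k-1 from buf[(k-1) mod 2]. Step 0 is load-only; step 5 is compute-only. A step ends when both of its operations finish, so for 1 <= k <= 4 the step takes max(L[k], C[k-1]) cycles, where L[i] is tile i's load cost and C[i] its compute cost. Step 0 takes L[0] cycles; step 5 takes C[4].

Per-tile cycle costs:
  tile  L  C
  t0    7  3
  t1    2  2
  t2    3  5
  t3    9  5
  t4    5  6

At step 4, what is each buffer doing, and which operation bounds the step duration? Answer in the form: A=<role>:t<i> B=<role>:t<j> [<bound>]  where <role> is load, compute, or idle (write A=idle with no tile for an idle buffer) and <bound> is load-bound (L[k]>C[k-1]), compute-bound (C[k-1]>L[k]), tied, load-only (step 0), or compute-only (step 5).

step 4: A=load:t4 B=compute:t3 [tied]

k=0 load=t0/7c comp=- wait=7 total=7
k=1 load=t1/2c comp=t0/3c wait=3 total=10
k=2 load=t2/3c comp=t1/2c wait=3 total=13
k=3 load=t3/9c comp=t2/5c wait=9 total=22
k=4 load=t4/5c comp=t3/5c wait=5 total=27
k=5 load=- comp=t4/6c wait=6 total=33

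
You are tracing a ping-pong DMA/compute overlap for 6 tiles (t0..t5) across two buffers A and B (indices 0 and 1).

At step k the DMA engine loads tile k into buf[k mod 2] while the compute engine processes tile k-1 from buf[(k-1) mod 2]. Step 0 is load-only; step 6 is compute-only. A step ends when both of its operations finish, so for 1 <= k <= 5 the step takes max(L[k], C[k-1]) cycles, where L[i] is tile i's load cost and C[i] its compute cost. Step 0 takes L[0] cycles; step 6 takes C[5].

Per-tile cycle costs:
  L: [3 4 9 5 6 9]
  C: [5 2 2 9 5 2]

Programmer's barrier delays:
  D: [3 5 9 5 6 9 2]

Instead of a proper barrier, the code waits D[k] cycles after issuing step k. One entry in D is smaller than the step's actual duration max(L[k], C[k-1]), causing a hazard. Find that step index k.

hazard at step 4

[0] required=L[0]=3=3 vs D=3 ok
[1] required=max(L[1]=4,C[0]=5)=5 vs D=5 ok
[2] required=max(L[2]=9,C[1]=2)=9 vs D=9 ok
[3] required=max(L[3]=5,C[2]=2)=5 vs D=5 ok
[4] required=max(L[4]=6,C[3]=9)=9 vs D=6 SHORT
[5] required=max(L[5]=9,C[4]=5)=9 vs D=9 ok
[6] required=C[5]=2=2 vs D=2 ok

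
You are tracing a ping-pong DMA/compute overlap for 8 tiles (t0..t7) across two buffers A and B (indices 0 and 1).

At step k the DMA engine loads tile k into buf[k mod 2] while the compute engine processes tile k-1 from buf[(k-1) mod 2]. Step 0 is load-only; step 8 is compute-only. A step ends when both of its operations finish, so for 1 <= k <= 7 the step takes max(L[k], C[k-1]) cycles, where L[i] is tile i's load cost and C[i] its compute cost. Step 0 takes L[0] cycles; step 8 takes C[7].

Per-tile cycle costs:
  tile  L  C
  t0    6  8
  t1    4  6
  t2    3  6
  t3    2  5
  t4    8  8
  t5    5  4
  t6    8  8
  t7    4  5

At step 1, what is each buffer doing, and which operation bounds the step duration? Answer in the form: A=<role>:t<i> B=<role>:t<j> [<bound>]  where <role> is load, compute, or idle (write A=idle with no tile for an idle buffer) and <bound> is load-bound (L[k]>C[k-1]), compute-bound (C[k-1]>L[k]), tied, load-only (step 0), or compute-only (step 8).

step 1: A=compute:t0 B=load:t1 [compute-bound]

step 0: L[0]=6 → dur=6, Σ=6 | A=load:t0 B=idle [load-only]
step 1: L[1]=4 C[0]=8 → dur=8, Σ=14 | A=compute:t0 B=load:t1 [compute-bound]
step 2: L[2]=3 C[1]=6 → dur=6, Σ=20 | A=load:t2 B=compute:t1 [compute-bound]
step 3: L[3]=2 C[2]=6 → dur=6, Σ=26 | A=compute:t2 B=load:t3 [compute-bound]
step 4: L[4]=8 C[3]=5 → dur=8, Σ=34 | A=load:t4 B=compute:t3 [load-bound]
step 5: L[5]=5 C[4]=8 → dur=8, Σ=42 | A=compute:t4 B=load:t5 [compute-bound]
step 6: L[6]=8 C[5]=4 → dur=8, Σ=50 | A=load:t6 B=compute:t5 [load-bound]
step 7: L[7]=4 C[6]=8 → dur=8, Σ=58 | A=compute:t6 B=load:t7 [compute-bound]
step 8: C[7]=5 → dur=5, Σ=63 | A=idle B=compute:t7 [compute-only]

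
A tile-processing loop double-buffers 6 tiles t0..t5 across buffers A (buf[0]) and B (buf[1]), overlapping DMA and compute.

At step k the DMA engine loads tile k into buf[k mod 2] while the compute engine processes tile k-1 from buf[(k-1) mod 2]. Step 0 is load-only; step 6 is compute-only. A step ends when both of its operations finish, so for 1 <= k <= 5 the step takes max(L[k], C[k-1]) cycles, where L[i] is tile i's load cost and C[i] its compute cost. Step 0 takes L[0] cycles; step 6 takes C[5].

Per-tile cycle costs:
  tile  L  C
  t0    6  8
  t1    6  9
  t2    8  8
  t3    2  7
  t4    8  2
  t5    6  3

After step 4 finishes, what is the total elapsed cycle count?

k=0 load=t0/6c comp=- wait=6 total=6
k=1 load=t1/6c comp=t0/8c wait=8 total=14
k=2 load=t2/8c comp=t1/9c wait=9 total=23
k=3 load=t3/2c comp=t2/8c wait=8 total=31
k=4 load=t4/8c comp=t3/7c wait=8 total=39
k=5 load=t5/6c comp=t4/2c wait=6 total=45
k=6 load=- comp=t5/3c wait=3 total=48

end_cycle[4] = 39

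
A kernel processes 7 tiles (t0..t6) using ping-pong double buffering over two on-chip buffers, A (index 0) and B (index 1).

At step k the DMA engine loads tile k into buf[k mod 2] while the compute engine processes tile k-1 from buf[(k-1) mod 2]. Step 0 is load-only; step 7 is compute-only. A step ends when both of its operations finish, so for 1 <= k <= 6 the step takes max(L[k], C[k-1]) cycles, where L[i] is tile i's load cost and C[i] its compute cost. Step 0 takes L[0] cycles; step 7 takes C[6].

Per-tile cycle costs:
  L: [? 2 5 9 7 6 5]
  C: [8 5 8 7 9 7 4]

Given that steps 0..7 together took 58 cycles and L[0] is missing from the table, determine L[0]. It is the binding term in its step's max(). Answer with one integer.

step 0 = dur = L[0]=? = L[0]  (unknown; binding)
step 1 = dur = max(L[1]=2, C[0]=8) = 8
step 2 = dur = max(L[2]=5, C[1]=5) = 5
step 3 = dur = max(L[3]=9, C[2]=8) = 9
step 4 = dur = max(L[4]=7, C[3]=7) = 7
step 5 = dur = max(L[5]=6, C[4]=9) = 9
step 6 = dur = max(L[6]=5, C[5]=7) = 7
step 7 = dur = C[6]=4 = 4
sum of known step durations = 49
dur[0] = total - known = 58 - 49 = 9
L[0] is the binding max in step 0, so L[0] = dur[0] = 9

L[0] = 9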